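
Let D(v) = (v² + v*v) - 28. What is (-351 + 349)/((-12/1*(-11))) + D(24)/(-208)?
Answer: -9299/1716 ≈ -5.4190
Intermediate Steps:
D(v) = -28 + 2*v² (D(v) = (v² + v²) - 28 = 2*v² - 28 = -28 + 2*v²)
(-351 + 349)/((-12/1*(-11))) + D(24)/(-208) = (-351 + 349)/((-12/1*(-11))) + (-28 + 2*24²)/(-208) = -2/(-12*1*(-11)) + (-28 + 2*576)*(-1/208) = -2/((-12*(-11))) + (-28 + 1152)*(-1/208) = -2/132 + 1124*(-1/208) = -2*1/132 - 281/52 = -1/66 - 281/52 = -9299/1716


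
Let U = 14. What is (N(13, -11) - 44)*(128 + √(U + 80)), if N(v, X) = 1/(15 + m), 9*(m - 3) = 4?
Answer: -466880/83 - 7295*√94/166 ≈ -6051.1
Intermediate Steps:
m = 31/9 (m = 3 + (⅑)*4 = 3 + 4/9 = 31/9 ≈ 3.4444)
N(v, X) = 9/166 (N(v, X) = 1/(15 + 31/9) = 1/(166/9) = 9/166)
(N(13, -11) - 44)*(128 + √(U + 80)) = (9/166 - 44)*(128 + √(14 + 80)) = -7295*(128 + √94)/166 = -466880/83 - 7295*√94/166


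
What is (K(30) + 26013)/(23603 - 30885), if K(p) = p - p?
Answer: -26013/7282 ≈ -3.5722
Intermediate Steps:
K(p) = 0
(K(30) + 26013)/(23603 - 30885) = (0 + 26013)/(23603 - 30885) = 26013/(-7282) = 26013*(-1/7282) = -26013/7282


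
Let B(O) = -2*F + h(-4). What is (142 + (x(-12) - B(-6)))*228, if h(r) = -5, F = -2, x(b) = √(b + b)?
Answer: 32604 + 456*I*√6 ≈ 32604.0 + 1117.0*I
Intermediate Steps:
x(b) = √2*√b (x(b) = √(2*b) = √2*√b)
B(O) = -1 (B(O) = -2*(-2) - 5 = 4 - 5 = -1)
(142 + (x(-12) - B(-6)))*228 = (142 + (√2*√(-12) - 1*(-1)))*228 = (142 + (√2*(2*I*√3) + 1))*228 = (142 + (2*I*√6 + 1))*228 = (142 + (1 + 2*I*√6))*228 = (143 + 2*I*√6)*228 = 32604 + 456*I*√6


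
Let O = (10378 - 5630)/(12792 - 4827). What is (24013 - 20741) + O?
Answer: 26066228/7965 ≈ 3272.6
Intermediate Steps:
O = 4748/7965 ≈ 0.59611
(24013 - 20741) + O = (24013 - 20741) + 4748/7965 = 3272 + 4748/7965 = 26066228/7965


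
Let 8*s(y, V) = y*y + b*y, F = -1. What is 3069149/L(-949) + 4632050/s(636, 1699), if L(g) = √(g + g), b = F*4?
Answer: 2316025/25122 - 3069149*I*√1898/1898 ≈ 92.191 - 70448.0*I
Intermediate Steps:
b = -4 (b = -1*4 = -4)
L(g) = √2*√g (L(g) = √(2*g) = √2*√g)
s(y, V) = -y/2 + y²/8 (s(y, V) = (y*y - 4*y)/8 = (y² - 4*y)/8 = -y/2 + y²/8)
3069149/L(-949) + 4632050/s(636, 1699) = 3069149/((√2*√(-949))) + 4632050/(((⅛)*636*(-4 + 636))) = 3069149/((√2*(I*√949))) + 4632050/(((⅛)*636*632)) = 3069149/((I*√1898)) + 4632050/50244 = 3069149*(-I*√1898/1898) + 4632050*(1/50244) = -3069149*I*√1898/1898 + 2316025/25122 = 2316025/25122 - 3069149*I*√1898/1898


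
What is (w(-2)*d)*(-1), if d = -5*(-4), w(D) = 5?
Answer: -100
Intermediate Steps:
d = 20
(w(-2)*d)*(-1) = (5*20)*(-1) = 100*(-1) = -100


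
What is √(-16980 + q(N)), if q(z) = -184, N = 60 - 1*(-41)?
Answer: 2*I*√4291 ≈ 131.01*I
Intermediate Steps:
N = 101 (N = 60 + 41 = 101)
√(-16980 + q(N)) = √(-16980 - 184) = √(-17164) = 2*I*√4291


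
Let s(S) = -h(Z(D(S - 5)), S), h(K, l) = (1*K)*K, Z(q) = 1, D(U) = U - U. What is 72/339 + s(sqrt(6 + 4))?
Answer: -89/113 ≈ -0.78761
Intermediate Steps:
D(U) = 0
h(K, l) = K**2 (h(K, l) = K*K = K**2)
s(S) = -1 (s(S) = -1*1**2 = -1*1 = -1)
72/339 + s(sqrt(6 + 4)) = 72/339 - 1 = 72*(1/339) - 1 = 24/113 - 1 = -89/113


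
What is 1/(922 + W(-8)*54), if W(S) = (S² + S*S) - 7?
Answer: 1/7456 ≈ 0.00013412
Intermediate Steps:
W(S) = -7 + 2*S² (W(S) = (S² + S²) - 7 = 2*S² - 7 = -7 + 2*S²)
1/(922 + W(-8)*54) = 1/(922 + (-7 + 2*(-8)²)*54) = 1/(922 + (-7 + 2*64)*54) = 1/(922 + (-7 + 128)*54) = 1/(922 + 121*54) = 1/(922 + 6534) = 1/7456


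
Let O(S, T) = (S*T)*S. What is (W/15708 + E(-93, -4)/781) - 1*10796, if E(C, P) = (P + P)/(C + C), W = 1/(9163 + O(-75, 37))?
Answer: -81103491572489831/7512364948704 ≈ -10796.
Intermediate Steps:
O(S, T) = T*S**2
W = 1/217288 (W = 1/(9163 + 37*(-75)**2) = 1/(9163 + 37*5625) = 1/(9163 + 208125) = 1/217288 ≈ 4.6022e-6)
E(C, P) = P/C (E(C, P) = (2*P)/((2*C)) = (2*P)*(1/(2*C)) = P/C)
(W/15708 + E(-93, -4)/781) - 1*10796 = ((1/217288)/15708 - 4/(-93)/781) - 1*10796 = ((1/217288)*(1/15708) - 4*(-1/93)*(1/781)) - 10796 = (1/3413159904 + (4/93)*(1/781)) - 10796 = (1/3413159904 + 4/72633) - 10796 = 413718553/7512364948704 - 10796 = -81103491572489831/7512364948704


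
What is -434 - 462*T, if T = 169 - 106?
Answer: -29540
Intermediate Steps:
T = 63
-434 - 462*T = -434 - 462*63 = -434 - 29106 = -29540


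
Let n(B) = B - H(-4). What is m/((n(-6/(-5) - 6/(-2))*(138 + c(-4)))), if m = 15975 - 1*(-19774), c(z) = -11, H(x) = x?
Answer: 178745/5207 ≈ 34.328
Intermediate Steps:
n(B) = 4 + B (n(B) = B - 1*(-4) = B + 4 = 4 + B)
m = 35749 (m = 15975 + 19774 = 35749)
m/((n(-6/(-5) - 6/(-2))*(138 + c(-4)))) = 35749/(((4 + (-6/(-5) - 6/(-2)))*(138 - 11))) = 35749/(((4 + (-6*(-1/5) - 6*(-1/2)))*127)) = 35749/(((4 + (6/5 + 3))*127)) = 35749/(((4 + 21/5)*127)) = 35749/(((41/5)*127)) = 35749/(5207/5) = 35749*(5/5207) = 178745/5207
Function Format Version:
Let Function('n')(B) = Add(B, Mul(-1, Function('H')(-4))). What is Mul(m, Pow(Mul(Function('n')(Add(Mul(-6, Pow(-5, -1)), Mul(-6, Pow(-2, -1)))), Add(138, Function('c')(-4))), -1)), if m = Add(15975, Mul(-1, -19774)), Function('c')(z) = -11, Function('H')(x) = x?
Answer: Rational(178745, 5207) ≈ 34.328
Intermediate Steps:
Function('n')(B) = Add(4, B) (Function('n')(B) = Add(B, Mul(-1, -4)) = Add(B, 4) = Add(4, B))
m = 35749 (m = Add(15975, 19774) = 35749)
Mul(m, Pow(Mul(Function('n')(Add(Mul(-6, Pow(-5, -1)), Mul(-6, Pow(-2, -1)))), Add(138, Function('c')(-4))), -1)) = Mul(35749, Pow(Mul(Add(4, Add(Mul(-6, Pow(-5, -1)), Mul(-6, Pow(-2, -1)))), Add(138, -11)), -1)) = Mul(35749, Pow(Mul(Add(4, Add(Mul(-6, Rational(-1, 5)), Mul(-6, Rational(-1, 2)))), 127), -1)) = Mul(35749, Pow(Mul(Add(4, Add(Rational(6, 5), 3)), 127), -1)) = Mul(35749, Pow(Mul(Add(4, Rational(21, 5)), 127), -1)) = Mul(35749, Pow(Mul(Rational(41, 5), 127), -1)) = Mul(35749, Pow(Rational(5207, 5), -1)) = Mul(35749, Rational(5, 5207)) = Rational(178745, 5207)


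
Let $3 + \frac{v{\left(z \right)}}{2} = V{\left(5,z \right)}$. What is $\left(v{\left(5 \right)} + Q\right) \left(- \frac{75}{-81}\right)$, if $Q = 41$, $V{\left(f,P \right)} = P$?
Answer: $\frac{125}{3} \approx 41.667$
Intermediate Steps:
$v{\left(z \right)} = -6 + 2 z$
$\left(v{\left(5 \right)} + Q\right) \left(- \frac{75}{-81}\right) = \left(\left(-6 + 2 \cdot 5\right) + 41\right) \left(- \frac{75}{-81}\right) = \left(\left(-6 + 10\right) + 41\right) \left(\left(-75\right) \left(- \frac{1}{81}\right)\right) = \left(4 + 41\right) \frac{25}{27} = 45 \cdot \frac{25}{27} = \frac{125}{3}$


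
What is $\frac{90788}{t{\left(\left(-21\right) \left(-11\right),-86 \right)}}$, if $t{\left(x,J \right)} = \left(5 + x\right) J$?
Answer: $- \frac{22697}{5074} \approx -4.4732$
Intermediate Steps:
$t{\left(x,J \right)} = J \left(5 + x\right)$
$\frac{90788}{t{\left(\left(-21\right) \left(-11\right),-86 \right)}} = \frac{90788}{\left(-86\right) \left(5 - -231\right)} = \frac{90788}{\left(-86\right) \left(5 + 231\right)} = \frac{90788}{\left(-86\right) 236} = \frac{90788}{-20296} = 90788 \left(- \frac{1}{20296}\right) = - \frac{22697}{5074}$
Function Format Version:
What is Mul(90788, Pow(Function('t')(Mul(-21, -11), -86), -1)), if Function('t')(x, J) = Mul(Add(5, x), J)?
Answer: Rational(-22697, 5074) ≈ -4.4732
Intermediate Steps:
Function('t')(x, J) = Mul(J, Add(5, x))
Mul(90788, Pow(Function('t')(Mul(-21, -11), -86), -1)) = Mul(90788, Pow(Mul(-86, Add(5, Mul(-21, -11))), -1)) = Mul(90788, Pow(Mul(-86, Add(5, 231)), -1)) = Mul(90788, Pow(Mul(-86, 236), -1)) = Mul(90788, Pow(-20296, -1)) = Mul(90788, Rational(-1, 20296)) = Rational(-22697, 5074)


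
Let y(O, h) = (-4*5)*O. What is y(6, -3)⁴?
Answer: 207360000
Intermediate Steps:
y(O, h) = -20*O
y(6, -3)⁴ = (-20*6)⁴ = (-120)⁴ = 207360000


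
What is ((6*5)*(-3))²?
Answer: 8100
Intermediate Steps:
((6*5)*(-3))² = (30*(-3))² = (-90)² = 8100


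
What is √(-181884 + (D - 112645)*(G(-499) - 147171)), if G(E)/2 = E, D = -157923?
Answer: 2*√10022402027 ≈ 2.0022e+5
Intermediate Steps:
G(E) = 2*E
√(-181884 + (D - 112645)*(G(-499) - 147171)) = √(-181884 + (-157923 - 112645)*(2*(-499) - 147171)) = √(-181884 - 270568*(-998 - 147171)) = √(-181884 - 270568*(-148169)) = √(-181884 + 40089789992) = √40089608108 = 2*√10022402027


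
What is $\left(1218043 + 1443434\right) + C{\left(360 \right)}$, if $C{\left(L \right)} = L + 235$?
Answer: $2662072$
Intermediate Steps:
$C{\left(L \right)} = 235 + L$
$\left(1218043 + 1443434\right) + C{\left(360 \right)} = \left(1218043 + 1443434\right) + \left(235 + 360\right) = 2661477 + 595 = 2662072$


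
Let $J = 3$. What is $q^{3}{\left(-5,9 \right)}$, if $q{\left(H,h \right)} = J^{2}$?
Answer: $729$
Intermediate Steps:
$q{\left(H,h \right)} = 9$ ($q{\left(H,h \right)} = 3^{2} = 9$)
$q^{3}{\left(-5,9 \right)} = 9^{3} = 729$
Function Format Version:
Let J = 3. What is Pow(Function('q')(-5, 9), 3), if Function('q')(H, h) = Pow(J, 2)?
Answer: 729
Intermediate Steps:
Function('q')(H, h) = 9 (Function('q')(H, h) = Pow(3, 2) = 9)
Pow(Function('q')(-5, 9), 3) = Pow(9, 3) = 729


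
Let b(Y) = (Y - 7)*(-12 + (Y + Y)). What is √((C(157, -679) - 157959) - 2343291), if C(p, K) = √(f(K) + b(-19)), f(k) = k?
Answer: √(-2501250 + 3*√69) ≈ 1581.5*I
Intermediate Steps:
b(Y) = (-12 + 2*Y)*(-7 + Y) (b(Y) = (-7 + Y)*(-12 + 2*Y) = (-12 + 2*Y)*(-7 + Y))
C(p, K) = √(1300 + K) (C(p, K) = √(K + (84 - 26*(-19) + 2*(-19)²)) = √(K + (84 + 494 + 2*361)) = √(K + (84 + 494 + 722)) = √(K + 1300) = √(1300 + K))
√((C(157, -679) - 157959) - 2343291) = √((√(1300 - 679) - 157959) - 2343291) = √((√621 - 157959) - 2343291) = √((3*√69 - 157959) - 2343291) = √((-157959 + 3*√69) - 2343291) = √(-2501250 + 3*√69)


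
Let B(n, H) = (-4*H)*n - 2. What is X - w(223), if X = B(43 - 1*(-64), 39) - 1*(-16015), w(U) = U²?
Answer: -50408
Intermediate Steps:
B(n, H) = -2 - 4*H*n (B(n, H) = -4*H*n - 2 = -2 - 4*H*n)
X = -679 (X = (-2 - 4*39*(43 - 1*(-64))) - 1*(-16015) = (-2 - 4*39*(43 + 64)) + 16015 = (-2 - 4*39*107) + 16015 = (-2 - 16692) + 16015 = -16694 + 16015 = -679)
X - w(223) = -679 - 1*223² = -679 - 1*49729 = -679 - 49729 = -50408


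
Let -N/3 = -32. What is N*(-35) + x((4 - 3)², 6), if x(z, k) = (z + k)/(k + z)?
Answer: -3359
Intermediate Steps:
N = 96 (N = -3*(-32) = 96)
x(z, k) = 1 (x(z, k) = (k + z)/(k + z) = 1)
N*(-35) + x((4 - 3)², 6) = 96*(-35) + 1 = -3360 + 1 = -3359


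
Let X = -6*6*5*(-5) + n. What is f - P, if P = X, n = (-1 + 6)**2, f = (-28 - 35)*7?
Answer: -1366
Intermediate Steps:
f = -441 (f = -63*7 = -441)
n = 25 (n = 5**2 = 25)
X = 925 (X = -6*6*5*(-5) + 25 = -180*(-5) + 25 = -6*(-150) + 25 = 900 + 25 = 925)
P = 925
f - P = -441 - 1*925 = -441 - 925 = -1366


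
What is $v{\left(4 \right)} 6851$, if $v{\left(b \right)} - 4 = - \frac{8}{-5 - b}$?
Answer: $\frac{301444}{9} \approx 33494.0$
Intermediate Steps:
$v{\left(b \right)} = 4 - \frac{8}{-5 - b}$
$v{\left(4 \right)} 6851 = \frac{4 \left(7 + 4\right)}{5 + 4} \cdot 6851 = 4 \cdot \frac{1}{9} \cdot 11 \cdot 6851 = \frac{44}{9} \cdot 6851 = \frac{301444}{9}$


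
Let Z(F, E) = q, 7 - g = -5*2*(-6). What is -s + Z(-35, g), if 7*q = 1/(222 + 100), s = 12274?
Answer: -27665595/2254 ≈ -12274.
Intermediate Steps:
g = -53 (g = 7 - (-5*2)*(-6) = 7 - (-10)*(-6) = 7 - 1*60 = 7 - 60 = -53)
q = 1/2254 (q = 1/(7*(222 + 100)) = (⅐)/322 = (⅐)*(1/322) = 1/2254 ≈ 0.00044366)
Z(F, E) = 1/2254
-s + Z(-35, g) = -1*12274 + 1/2254 = -12274 + 1/2254 = -27665595/2254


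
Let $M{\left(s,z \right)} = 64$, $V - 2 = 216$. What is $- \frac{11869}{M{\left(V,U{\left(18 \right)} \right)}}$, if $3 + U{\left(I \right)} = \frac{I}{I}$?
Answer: $- \frac{11869}{64} \approx -185.45$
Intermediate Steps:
$U{\left(I \right)} = -2$ ($U{\left(I \right)} = -3 + \frac{I}{I} = -3 + 1 = -2$)
$V = 218$ ($V = 2 + 216 = 218$)
$- \frac{11869}{M{\left(V,U{\left(18 \right)} \right)}} = - \frac{11869}{64}$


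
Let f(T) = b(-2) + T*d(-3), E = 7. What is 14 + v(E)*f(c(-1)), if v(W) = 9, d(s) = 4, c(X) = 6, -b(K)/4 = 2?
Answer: 158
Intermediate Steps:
b(K) = -8 (b(K) = -4*2 = -8)
f(T) = -8 + 4*T (f(T) = -8 + T*4 = -8 + 4*T)
14 + v(E)*f(c(-1)) = 14 + 9*(-8 + 4*6) = 14 + 9*(-8 + 24) = 14 + 9*16 = 14 + 144 = 158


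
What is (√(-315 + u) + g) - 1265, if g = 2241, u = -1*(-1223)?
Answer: 976 + 2*√227 ≈ 1006.1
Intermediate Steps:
u = 1223
(√(-315 + u) + g) - 1265 = (√(-315 + 1223) + 2241) - 1265 = (√908 + 2241) - 1265 = (2*√227 + 2241) - 1265 = (2241 + 2*√227) - 1265 = 976 + 2*√227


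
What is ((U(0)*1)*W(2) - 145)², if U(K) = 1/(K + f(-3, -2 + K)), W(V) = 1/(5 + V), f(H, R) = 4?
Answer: 16475481/784 ≈ 21015.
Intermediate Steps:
U(K) = 1/(4 + K) (U(K) = 1/(K + 4) = 1/(4 + K))
((U(0)*1)*W(2) - 145)² = ((1/(4 + 0))/(5 + 2) - 145)² = ((1/4)/7 - 145)² = (((¼)*1)*(⅐) - 145)² = ((¼)*(⅐) - 145)² = (1/28 - 145)² = (-4059/28)² = 16475481/784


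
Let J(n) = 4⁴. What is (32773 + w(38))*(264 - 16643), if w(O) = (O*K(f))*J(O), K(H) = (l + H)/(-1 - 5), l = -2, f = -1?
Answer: -616456423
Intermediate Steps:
K(H) = ⅓ - H/6 (K(H) = (-2 + H)/(-1 - 5) = (-2 + H)/(-6) = (-2 + H)*(-⅙) = ⅓ - H/6)
J(n) = 256
w(O) = 128*O (w(O) = (O*(⅓ - ⅙*(-1)))*256 = (O*(⅓ + ⅙))*256 = (O*(½))*256 = (O/2)*256 = 128*O)
(32773 + w(38))*(264 - 16643) = (32773 + 128*38)*(264 - 16643) = (32773 + 4864)*(-16379) = 37637*(-16379) = -616456423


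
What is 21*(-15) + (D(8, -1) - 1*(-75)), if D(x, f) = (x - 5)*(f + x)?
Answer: -219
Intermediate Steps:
D(x, f) = (-5 + x)*(f + x)
21*(-15) + (D(8, -1) - 1*(-75)) = 21*(-15) + ((8² - 5*(-1) - 5*8 - 1*8) - 1*(-75)) = -315 + ((64 + 5 - 40 - 8) + 75) = -315 + (21 + 75) = -315 + 96 = -219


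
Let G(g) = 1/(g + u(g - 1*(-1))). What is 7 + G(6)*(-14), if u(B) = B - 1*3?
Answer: 28/5 ≈ 5.6000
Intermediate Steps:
u(B) = -3 + B (u(B) = B - 3 = -3 + B)
G(g) = 1/(-2 + 2*g) (G(g) = 1/(g + (-3 + (g - 1*(-1)))) = 1/(g + (-3 + (g + 1))) = 1/(g + (-3 + (1 + g))) = 1/(g + (-2 + g)) = 1/(-2 + 2*g))
7 + G(6)*(-14) = 7 + (1/(2*(-1 + 6)))*(-14) = 7 + ((½)/5)*(-14) = 7 + ((½)*(⅕))*(-14) = 7 + (⅒)*(-14) = 7 - 7/5 = 28/5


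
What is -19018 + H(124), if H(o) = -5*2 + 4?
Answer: -19024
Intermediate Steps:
H(o) = -6 (H(o) = -10 + 4 = -6)
-19018 + H(124) = -19018 - 6 = -19024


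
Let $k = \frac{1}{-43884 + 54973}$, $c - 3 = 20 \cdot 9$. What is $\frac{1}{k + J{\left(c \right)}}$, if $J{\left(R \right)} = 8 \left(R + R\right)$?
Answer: $\frac{11089}{32468593} \approx 0.00034153$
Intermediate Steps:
$c = 183$ ($c = 3 + 20 \cdot 9 = 3 + 180 = 183$)
$J{\left(R \right)} = 16 R$ ($J{\left(R \right)} = 8 \cdot 2 R = 16 R$)
$k = \frac{1}{11089} \approx 9.0179 \cdot 10^{-5}$
$\frac{1}{k + J{\left(c \right)}} = \frac{1}{\frac{1}{11089} + 16 \cdot 183} = \frac{1}{\frac{1}{11089} + 2928} = \frac{1}{\frac{32468593}{11089}} = \frac{11089}{32468593}$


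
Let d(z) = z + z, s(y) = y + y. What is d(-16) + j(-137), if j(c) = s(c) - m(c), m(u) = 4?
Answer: -310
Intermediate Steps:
s(y) = 2*y
d(z) = 2*z
j(c) = -4 + 2*c (j(c) = 2*c - 1*4 = 2*c - 4 = -4 + 2*c)
d(-16) + j(-137) = 2*(-16) + (-4 + 2*(-137)) = -32 + (-4 - 274) = -32 - 278 = -310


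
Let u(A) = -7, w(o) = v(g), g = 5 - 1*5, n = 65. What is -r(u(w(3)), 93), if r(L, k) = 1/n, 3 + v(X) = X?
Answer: -1/65 ≈ -0.015385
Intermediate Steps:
g = 0 (g = 5 - 5 = 0)
v(X) = -3 + X
w(o) = -3 (w(o) = -3 + 0 = -3)
r(L, k) = 1/65
-r(u(w(3)), 93) = -1*1/65 = -1/65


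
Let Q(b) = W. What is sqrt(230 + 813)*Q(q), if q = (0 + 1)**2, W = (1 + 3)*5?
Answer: 20*sqrt(1043) ≈ 645.91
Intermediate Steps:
W = 20 (W = 4*5 = 20)
q = 1 (q = 1**2 = 1)
Q(b) = 20
sqrt(230 + 813)*Q(q) = sqrt(230 + 813)*20 = sqrt(1043)*20 = 20*sqrt(1043)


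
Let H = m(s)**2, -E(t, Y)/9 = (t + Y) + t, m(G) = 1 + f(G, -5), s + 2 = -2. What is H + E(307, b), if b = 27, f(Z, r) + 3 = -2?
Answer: -5753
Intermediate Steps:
s = -4 (s = -2 - 2 = -4)
f(Z, r) = -5 (f(Z, r) = -3 - 2 = -5)
m(G) = -4 (m(G) = 1 - 5 = -4)
E(t, Y) = -18*t - 9*Y (E(t, Y) = -9*((t + Y) + t) = -9*((Y + t) + t) = -9*(Y + 2*t) = -18*t - 9*Y)
H = 16 (H = (-4)**2 = 16)
H + E(307, b) = 16 + (-18*307 - 9*27) = 16 + (-5526 - 243) = 16 - 5769 = -5753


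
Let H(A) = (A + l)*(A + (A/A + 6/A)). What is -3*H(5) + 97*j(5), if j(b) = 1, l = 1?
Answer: -163/5 ≈ -32.600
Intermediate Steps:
H(A) = (1 + A)*(1 + A + 6/A) (H(A) = (A + 1)*(A + (A/A + 6/A)) = (1 + A)*(A + (1 + 6/A)) = (1 + A)*(1 + A + 6/A))
-3*H(5) + 97*j(5) = -3*(7 + 5**2 + 2*5 + 6/5) + 97*1 = -3*(7 + 25 + 10 + 6*(1/5)) + 97 = -3*(7 + 25 + 10 + 6/5) + 97 = -3*216/5 + 97 = -648/5 + 97 = -163/5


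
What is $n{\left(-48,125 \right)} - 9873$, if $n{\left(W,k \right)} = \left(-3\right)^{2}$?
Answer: $-9864$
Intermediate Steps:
$n{\left(W,k \right)} = 9$
$n{\left(-48,125 \right)} - 9873 = 9 - 9873 = -9864$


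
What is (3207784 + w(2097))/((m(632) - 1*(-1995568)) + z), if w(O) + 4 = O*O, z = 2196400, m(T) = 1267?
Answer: 845021/465915 ≈ 1.8137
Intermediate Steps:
w(O) = -4 + O² (w(O) = -4 + O*O = -4 + O²)
(3207784 + w(2097))/((m(632) - 1*(-1995568)) + z) = (3207784 + (-4 + 2097²))/((1267 - 1*(-1995568)) + 2196400) = (3207784 + (-4 + 4397409))/((1267 + 1995568) + 2196400) = (3207784 + 4397405)/(1996835 + 2196400) = 7605189/4193235 = 7605189*(1/4193235) = 845021/465915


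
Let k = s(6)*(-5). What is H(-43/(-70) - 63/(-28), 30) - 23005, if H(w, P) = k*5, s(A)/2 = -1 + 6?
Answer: -23255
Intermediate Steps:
s(A) = 10 (s(A) = 2*(-1 + 6) = 2*5 = 10)
k = -50 (k = 10*(-5) = -50)
H(w, P) = -250 (H(w, P) = -50*5 = -250)
H(-43/(-70) - 63/(-28), 30) - 23005 = -250 - 23005 = -23255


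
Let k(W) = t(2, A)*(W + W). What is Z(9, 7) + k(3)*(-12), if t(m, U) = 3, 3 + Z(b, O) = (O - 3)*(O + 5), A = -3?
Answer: -171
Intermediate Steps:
Z(b, O) = -3 + (-3 + O)*(5 + O) (Z(b, O) = -3 + (O - 3)*(O + 5) = -3 + (-3 + O)*(5 + O))
k(W) = 6*W (k(W) = 3*(W + W) = 3*(2*W) = 6*W)
Z(9, 7) + k(3)*(-12) = (-18 + 7² + 2*7) + (6*3)*(-12) = (-18 + 49 + 14) + 18*(-12) = 45 - 216 = -171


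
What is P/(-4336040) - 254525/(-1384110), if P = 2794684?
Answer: -34556493628/75019454055 ≈ -0.46063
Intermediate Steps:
P/(-4336040) - 254525/(-1384110) = 2794684/(-4336040) - 254525/(-1384110) = 2794684*(-1/4336040) - 254525*(-1/1384110) = -698671/1084010 + 50905/276822 = -34556493628/75019454055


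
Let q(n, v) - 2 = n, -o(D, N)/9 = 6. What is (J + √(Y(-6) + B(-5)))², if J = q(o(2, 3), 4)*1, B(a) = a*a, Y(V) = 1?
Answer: (-52 + √26)² ≈ 2199.7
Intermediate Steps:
o(D, N) = -54 (o(D, N) = -9*6 = -54)
q(n, v) = 2 + n
B(a) = a²
J = -52 (J = (2 - 54)*1 = -52*1 = -52)
(J + √(Y(-6) + B(-5)))² = (-52 + √(1 + (-5)²))² = (-52 + √(1 + 25))² = (-52 + √26)²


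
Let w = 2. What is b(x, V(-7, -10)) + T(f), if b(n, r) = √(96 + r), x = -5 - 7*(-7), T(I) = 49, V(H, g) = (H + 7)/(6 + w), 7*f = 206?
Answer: 49 + 4*√6 ≈ 58.798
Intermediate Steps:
f = 206/7 (f = (⅐)*206 = 206/7 ≈ 29.429)
V(H, g) = 7/8 + H/8 (V(H, g) = (H + 7)/(6 + 2) = (7 + H)/8 = (7 + H)*(⅛) = 7/8 + H/8)
x = 44 (x = -5 + 49 = 44)
b(x, V(-7, -10)) + T(f) = √(96 + (7/8 + (⅛)*(-7))) + 49 = √(96 + (7/8 - 7/8)) + 49 = √(96 + 0) + 49 = √96 + 49 = 4*√6 + 49 = 49 + 4*√6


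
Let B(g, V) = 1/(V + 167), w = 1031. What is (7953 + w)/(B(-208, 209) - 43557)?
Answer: -3377984/16377431 ≈ -0.20626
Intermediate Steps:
B(g, V) = 1/(167 + V)
(7953 + w)/(B(-208, 209) - 43557) = (7953 + 1031)/(1/(167 + 209) - 43557) = 8984/(1/376 - 43557) = 8984/(-16377431/376) = 8984*(-376/16377431) = -3377984/16377431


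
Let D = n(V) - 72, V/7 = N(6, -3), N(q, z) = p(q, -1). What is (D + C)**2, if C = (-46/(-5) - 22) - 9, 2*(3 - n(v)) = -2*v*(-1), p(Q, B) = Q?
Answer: 440896/25 ≈ 17636.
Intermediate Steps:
N(q, z) = q
V = 42 (V = 7*6 = 42)
n(v) = 3 - v (n(v) = 3 - (-2*v)*(-1)/2 = 3 - v)
C = -109/5 (C = (-46*(-1/5) - 22) - 9 = (46/5 - 22) - 9 = -64/5 - 9 = -109/5 ≈ -21.800)
D = -111 (D = (3 - 1*42) - 72 = (3 - 42) - 72 = -39 - 72 = -111)
(D + C)**2 = (-111 - 109/5)**2 = (-664/5)**2 = 440896/25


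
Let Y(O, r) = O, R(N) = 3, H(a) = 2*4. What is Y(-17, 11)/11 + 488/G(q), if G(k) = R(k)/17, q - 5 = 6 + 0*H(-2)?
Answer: 91205/33 ≈ 2763.8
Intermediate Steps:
H(a) = 8
q = 11 (q = 5 + (6 + 0*8) = 5 + (6 + 0) = 5 + 6 = 11)
G(k) = 3/17
Y(-17, 11)/11 + 488/G(q) = -17/11 + 488/(3/17) = -17*1/11 + 488*(17/3) = -17/11 + 8296/3 = 91205/33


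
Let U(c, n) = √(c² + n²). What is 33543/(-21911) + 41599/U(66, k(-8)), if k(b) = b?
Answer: -33543/21911 + 2447*√1105/130 ≈ 624.18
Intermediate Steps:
33543/(-21911) + 41599/U(66, k(-8)) = 33543/(-21911) + 41599/(√(66² + (-8)²)) = 33543*(-1/21911) + 41599/(√(4356 + 64)) = -33543/21911 + 41599/(√4420) = -33543/21911 + 41599/((2*√1105)) = -33543/21911 + 41599*(√1105/2210) = -33543/21911 + 2447*√1105/130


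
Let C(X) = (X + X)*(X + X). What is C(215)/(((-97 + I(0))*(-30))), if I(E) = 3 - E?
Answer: 9245/141 ≈ 65.567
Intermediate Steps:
C(X) = 4*X² (C(X) = (2*X)*(2*X) = 4*X²)
C(215)/(((-97 + I(0))*(-30))) = (4*215²)/(((-97 + (3 - 1*0))*(-30))) = (4*46225)/(((-97 + (3 + 0))*(-30))) = 184900/(((-97 + 3)*(-30))) = 184900/((-94*(-30))) = 184900/2820 = 184900*(1/2820) = 9245/141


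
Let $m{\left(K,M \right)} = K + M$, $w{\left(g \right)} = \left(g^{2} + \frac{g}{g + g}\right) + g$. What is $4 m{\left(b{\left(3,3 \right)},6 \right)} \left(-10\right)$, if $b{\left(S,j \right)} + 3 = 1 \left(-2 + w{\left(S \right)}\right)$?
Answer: $-540$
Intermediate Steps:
$w{\left(g \right)} = \frac{1}{2} + g + g^{2}$ ($w{\left(g \right)} = \left(g^{2} + \frac{g}{2 g}\right) + g = \left(g^{2} + \frac{1}{2 g} g\right) + g = \left(g^{2} + \frac{1}{2}\right) + g = \left(\frac{1}{2} + g^{2}\right) + g = \frac{1}{2} + g + g^{2}$)
$b{\left(S,j \right)} = - \frac{9}{2} + S + S^{2}$ ($b{\left(S,j \right)} = -3 + 1 \left(-2 + \left(\frac{1}{2} + S + S^{2}\right)\right) = -3 + 1 \left(- \frac{3}{2} + S + S^{2}\right) = -3 + \left(- \frac{3}{2} + S + S^{2}\right) = - \frac{9}{2} + S + S^{2}$)
$4 m{\left(b{\left(3,3 \right)},6 \right)} \left(-10\right) = 4 \left(\left(- \frac{9}{2} + 3 + 3^{2}\right) + 6\right) \left(-10\right) = 4 \left(\left(- \frac{9}{2} + 3 + 9\right) + 6\right) \left(-10\right) = 4 \left(\frac{15}{2} + 6\right) \left(-10\right) = 4 \cdot \frac{27}{2} \left(-10\right) = 54 \left(-10\right) = -540$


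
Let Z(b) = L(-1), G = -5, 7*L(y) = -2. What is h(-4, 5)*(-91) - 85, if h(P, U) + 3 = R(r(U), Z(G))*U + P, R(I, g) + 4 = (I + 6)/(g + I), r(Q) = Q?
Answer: 3931/3 ≈ 1310.3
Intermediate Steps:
L(y) = -2/7 (L(y) = (1/7)*(-2) = -2/7)
Z(b) = -2/7
R(I, g) = -4 + (6 + I)/(I + g) (R(I, g) = -4 + (I + 6)/(g + I) = -4 + (6 + I)/(I + g))
h(P, U) = -3 + P + U*(50/7 - 3*U)/(-2/7 + U) (h(P, U) = -3 + (((6 - 4*(-2/7) - 3*U)/(U - 2/7))*U + P) = -3 + (((6 + 8/7 - 3*U)/(-2/7 + U))*U + P) = -3 + (((50/7 - 3*U)/(-2/7 + U))*U + P) = -3 + (U*(50/7 - 3*U)/(-2/7 + U) + P) = -3 + (P + U*(50/7 - 3*U)/(-2/7 + U)) = -3 + P + U*(50/7 - 3*U)/(-2/7 + U))
h(-4, 5)*(-91) - 85 = (((-3 - 4)*(-2 + 7*5) - 1*5*(-50 + 21*5))/(-2 + 7*5))*(-91) - 85 = ((-7*(-2 + 35) - 1*5*(-50 + 105))/(-2 + 35))*(-91) - 85 = ((-7*33 - 1*5*55)/33)*(-91) - 85 = ((-231 - 275)/33)*(-91) - 85 = ((1/33)*(-506))*(-91) - 85 = -46/3*(-91) - 85 = 4186/3 - 85 = 3931/3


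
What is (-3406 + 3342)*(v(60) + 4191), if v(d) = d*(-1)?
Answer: -264384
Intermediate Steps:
v(d) = -d
(-3406 + 3342)*(v(60) + 4191) = (-3406 + 3342)*(-1*60 + 4191) = -64*(-60 + 4191) = -64*4131 = -264384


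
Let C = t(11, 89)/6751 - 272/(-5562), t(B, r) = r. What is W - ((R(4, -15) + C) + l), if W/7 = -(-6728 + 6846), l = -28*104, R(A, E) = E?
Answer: 39444123986/18774531 ≈ 2100.9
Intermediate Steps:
l = -2912
C = 1165645/18774531 (C = 89/6751 - 272/(-5562) = 89*(1/6751) - 272*(-1/5562) = 89/6751 + 136/2781 = 1165645/18774531 ≈ 0.062087)
W = -826 (W = 7*(-(-6728 + 6846)) = 7*(-1*118) = 7*(-118) = -826)
W - ((R(4, -15) + C) + l) = -826 - ((-15 + 1165645/18774531) - 2912) = -826 - (-280452320/18774531 - 2912) = -826 - 1*(-54951886592/18774531) = -826 + 54951886592/18774531 = 39444123986/18774531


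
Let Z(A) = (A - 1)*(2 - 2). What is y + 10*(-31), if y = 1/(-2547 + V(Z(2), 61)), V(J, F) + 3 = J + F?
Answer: -771591/2489 ≈ -310.00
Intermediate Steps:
Z(A) = 0 (Z(A) = (-1 + A)*0 = 0)
V(J, F) = -3 + F + J (V(J, F) = -3 + (J + F) = -3 + (F + J) = -3 + F + J)
y = -1/2489 (y = 1/(-2547 + (-3 + 61 + 0)) = 1/(-2547 + 58) = 1/(-2489) = -1/2489 ≈ -0.00040177)
y + 10*(-31) = -1/2489 + 10*(-31) = -1/2489 - 310 = -771591/2489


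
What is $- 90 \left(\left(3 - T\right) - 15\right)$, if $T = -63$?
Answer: $-4590$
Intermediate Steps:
$- 90 \left(\left(3 - T\right) - 15\right) = - 90 \left(\left(3 - -63\right) - 15\right) = - 90 \left(\left(3 + 63\right) - 15\right) = - 90 \left(66 - 15\right) = \left(-90\right) 51 = -4590$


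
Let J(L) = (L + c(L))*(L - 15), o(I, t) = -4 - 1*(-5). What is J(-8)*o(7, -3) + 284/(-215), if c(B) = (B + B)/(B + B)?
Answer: 34331/215 ≈ 159.68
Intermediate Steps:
o(I, t) = 1 (o(I, t) = -4 + 5 = 1)
c(B) = 1 (c(B) = (2*B)/((2*B)) = (2*B)*(1/(2*B)) = 1)
J(L) = (1 + L)*(-15 + L) (J(L) = (L + 1)*(L - 15) = (1 + L)*(-15 + L))
J(-8)*o(7, -3) + 284/(-215) = (-15 + (-8)² - 14*(-8))*1 + 284/(-215) = (-15 + 64 + 112)*1 + 284*(-1/215) = 161*1 - 284/215 = 161 - 284/215 = 34331/215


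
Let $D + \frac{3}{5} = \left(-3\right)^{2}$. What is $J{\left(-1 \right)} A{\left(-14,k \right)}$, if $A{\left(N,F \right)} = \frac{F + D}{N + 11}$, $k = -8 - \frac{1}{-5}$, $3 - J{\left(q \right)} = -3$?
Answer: $- \frac{6}{5} \approx -1.2$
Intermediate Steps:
$J{\left(q \right)} = 6$ ($J{\left(q \right)} = 3 - -3 = 3 + 3 = 6$)
$k = - \frac{39}{5}$ ($k = -8 - - \frac{1}{5} = -8 + \frac{1}{5} = - \frac{39}{5} \approx -7.8$)
$D = \frac{42}{5}$ ($D = - \frac{3}{5} + \left(-3\right)^{2} = - \frac{3}{5} + 9 = \frac{42}{5} \approx 8.4$)
$A{\left(N,F \right)} = \frac{\frac{42}{5} + F}{11 + N}$ ($A{\left(N,F \right)} = \frac{F + \frac{42}{5}}{N + 11} = \frac{\frac{42}{5} + F}{11 + N}$)
$J{\left(-1 \right)} A{\left(-14,k \right)} = 6 \frac{\frac{42}{5} - \frac{39}{5}}{11 - 14} = 6 \frac{1}{-3} \cdot \frac{3}{5} = 6 \left(\left(- \frac{1}{3}\right) \frac{3}{5}\right) = 6 \left(- \frac{1}{5}\right) = - \frac{6}{5}$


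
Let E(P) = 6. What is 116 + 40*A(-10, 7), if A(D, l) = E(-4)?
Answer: 356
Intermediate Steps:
A(D, l) = 6
116 + 40*A(-10, 7) = 116 + 40*6 = 116 + 240 = 356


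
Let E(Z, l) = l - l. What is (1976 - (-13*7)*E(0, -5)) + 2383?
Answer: 4359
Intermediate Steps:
E(Z, l) = 0
(1976 - (-13*7)*E(0, -5)) + 2383 = (1976 - (-13*7)*0) + 2383 = (1976 - (-91)*0) + 2383 = (1976 - 1*0) + 2383 = (1976 + 0) + 2383 = 1976 + 2383 = 4359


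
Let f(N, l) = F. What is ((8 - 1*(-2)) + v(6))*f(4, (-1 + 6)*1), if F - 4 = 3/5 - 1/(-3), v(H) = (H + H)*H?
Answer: 6068/15 ≈ 404.53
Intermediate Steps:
v(H) = 2*H**2 (v(H) = (2*H)*H = 2*H**2)
F = 74/15 (F = 4 + (3/5 - 1/(-3)) = 4 + (3*(1/5) - 1*(-1/3)) = 4 + (3/5 + 1/3) = 4 + 14/15 = 74/15 ≈ 4.9333)
f(N, l) = 74/15
((8 - 1*(-2)) + v(6))*f(4, (-1 + 6)*1) = ((8 - 1*(-2)) + 2*6**2)*(74/15) = ((8 + 2) + 2*36)*(74/15) = (10 + 72)*(74/15) = 82*(74/15) = 6068/15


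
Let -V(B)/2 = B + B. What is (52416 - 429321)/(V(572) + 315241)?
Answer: -376905/312953 ≈ -1.2043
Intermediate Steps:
V(B) = -4*B (V(B) = -2*(B + B) = -4*B)
(52416 - 429321)/(V(572) + 315241) = (52416 - 429321)/(-4*572 + 315241) = -376905/(-2288 + 315241) = -376905/312953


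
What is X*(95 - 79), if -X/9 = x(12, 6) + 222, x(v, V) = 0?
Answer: -31968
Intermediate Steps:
X = -1998 (X = -9*(0 + 222) = -9*222 = -1998)
X*(95 - 79) = -1998*(95 - 79) = -1998*16 = -31968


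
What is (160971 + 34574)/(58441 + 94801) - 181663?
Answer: -27838205901/153242 ≈ -1.8166e+5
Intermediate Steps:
(160971 + 34574)/(58441 + 94801) - 181663 = 195545/153242 - 181663 = -27838205901/153242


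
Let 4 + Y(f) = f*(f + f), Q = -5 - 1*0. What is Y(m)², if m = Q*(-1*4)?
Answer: 633616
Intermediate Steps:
Q = -5 (Q = -5 + 0 = -5)
m = 20 (m = -(-5)*4 = -5*(-4) = 20)
Y(f) = -4 + 2*f² (Y(f) = -4 + f*(f + f) = -4 + f*(2*f) = -4 + 2*f²)
Y(m)² = (-4 + 2*20²)² = (-4 + 2*400)² = (-4 + 800)² = 796² = 633616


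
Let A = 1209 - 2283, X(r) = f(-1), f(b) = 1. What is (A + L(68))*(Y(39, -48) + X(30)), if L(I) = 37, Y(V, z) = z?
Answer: 48739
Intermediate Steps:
X(r) = 1
A = -1074
(A + L(68))*(Y(39, -48) + X(30)) = (-1074 + 37)*(-48 + 1) = -1037*(-47) = 48739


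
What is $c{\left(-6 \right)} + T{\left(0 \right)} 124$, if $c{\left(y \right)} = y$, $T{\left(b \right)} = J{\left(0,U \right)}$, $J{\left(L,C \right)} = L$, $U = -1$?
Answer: $-6$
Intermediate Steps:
$T{\left(b \right)} = 0$
$c{\left(-6 \right)} + T{\left(0 \right)} 124 = -6 + 0 \cdot 124 = -6 + 0 = -6$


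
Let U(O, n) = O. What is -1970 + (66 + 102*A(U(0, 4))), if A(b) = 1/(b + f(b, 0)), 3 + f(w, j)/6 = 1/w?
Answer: -1904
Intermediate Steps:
f(w, j) = -18 + 6/w
A(b) = 1/(-18 + b + 6/b) (A(b) = 1/(b + (-18 + 6/b)) = 1/(-18 + b + 6/b))
-1970 + (66 + 102*A(U(0, 4))) = -1970 + (66 + 102*(0/(6 + 0*(-18 + 0)))) = -1970 + (66 + 102*(0/(6 + 0*(-18)))) = -1970 + (66 + 102*(0/(6 + 0))) = -1970 + (66 + 102*(0/6)) = -1970 + (66 + 102*(0*(⅙))) = -1970 + (66 + 102*0) = -1970 + (66 + 0) = -1970 + 66 = -1904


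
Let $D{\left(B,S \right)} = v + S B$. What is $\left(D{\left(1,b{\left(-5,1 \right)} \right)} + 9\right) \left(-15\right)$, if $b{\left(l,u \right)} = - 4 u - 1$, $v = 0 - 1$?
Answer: $-45$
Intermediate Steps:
$v = -1$
$b{\left(l,u \right)} = -1 - 4 u$
$D{\left(B,S \right)} = -1 + B S$ ($D{\left(B,S \right)} = -1 + S B = -1 + B S$)
$\left(D{\left(1,b{\left(-5,1 \right)} \right)} + 9\right) \left(-15\right) = \left(\left(-1 + 1 \left(-1 - 4\right)\right) + 9\right) \left(-15\right) = \left(\left(-1 + 1 \left(-5\right)\right) + 9\right) \left(-15\right) = \left(\left(-1 - 5\right) + 9\right) \left(-15\right) = \left(-6 + 9\right) \left(-15\right) = 3 \left(-15\right) = -45$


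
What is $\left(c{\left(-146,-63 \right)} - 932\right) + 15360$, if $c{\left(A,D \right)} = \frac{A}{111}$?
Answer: $\frac{1601362}{111} \approx 14427.0$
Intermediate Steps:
$c{\left(A,D \right)} = \frac{A}{111}$ ($c{\left(A,D \right)} = A \frac{1}{111} = \frac{A}{111}$)
$\left(c{\left(-146,-63 \right)} - 932\right) + 15360 = \left(\frac{1}{111} \left(-146\right) - 932\right) + 15360 = \left(- \frac{146}{111} - 932\right) + 15360 = - \frac{103598}{111} + 15360 = \frac{1601362}{111}$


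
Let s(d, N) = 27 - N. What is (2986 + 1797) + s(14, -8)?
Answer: 4818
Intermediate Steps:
(2986 + 1797) + s(14, -8) = (2986 + 1797) + (27 - 1*(-8)) = 4783 + (27 + 8) = 4783 + 35 = 4818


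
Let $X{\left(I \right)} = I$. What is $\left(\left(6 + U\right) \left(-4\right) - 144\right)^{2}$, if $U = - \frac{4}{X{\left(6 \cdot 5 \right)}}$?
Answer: $\frac{6310144}{225} \approx 28045.0$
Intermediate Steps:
$U = - \frac{2}{15}$ ($U = - \frac{4}{6 \cdot 5} = - \frac{4}{30} = \left(-4\right) \frac{1}{30} = - \frac{2}{15} \approx -0.13333$)
$\left(\left(6 + U\right) \left(-4\right) - 144\right)^{2} = \left(\left(6 - \frac{2}{15}\right) \left(-4\right) - 144\right)^{2} = \left(\frac{88}{15} \left(-4\right) - 144\right)^{2} = \left(- \frac{352}{15} - 144\right)^{2} = \left(- \frac{2512}{15}\right)^{2} = \frac{6310144}{225}$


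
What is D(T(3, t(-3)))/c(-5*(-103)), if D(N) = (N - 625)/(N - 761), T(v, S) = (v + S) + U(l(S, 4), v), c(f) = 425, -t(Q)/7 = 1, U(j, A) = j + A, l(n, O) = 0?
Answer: 313/161925 ≈ 0.0019330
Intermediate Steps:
U(j, A) = A + j
t(Q) = -7 (t(Q) = -7*1 = -7)
T(v, S) = S + 2*v (T(v, S) = (v + S) + (v + 0) = (S + v) + v = S + 2*v)
D(N) = (-625 + N)/(-761 + N)
D(T(3, t(-3)))/c(-5*(-103)) = ((-625 + (-7 + 2*3))/(-761 + (-7 + 2*3)))/425 = ((-625 + (-7 + 6))/(-761 + (-7 + 6)))*(1/425) = ((-625 - 1)/(-761 - 1))*(1/425) = (-626/(-762))*(1/425) = -1/762*(-626)*(1/425) = (313/381)*(1/425) = 313/161925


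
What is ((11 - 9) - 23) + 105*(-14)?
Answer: -1491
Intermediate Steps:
((11 - 9) - 23) + 105*(-14) = (2 - 23) - 1470 = -21 - 1470 = -1491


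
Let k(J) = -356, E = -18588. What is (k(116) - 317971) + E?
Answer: -336915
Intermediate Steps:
(k(116) - 317971) + E = (-356 - 317971) - 18588 = -318327 - 18588 = -336915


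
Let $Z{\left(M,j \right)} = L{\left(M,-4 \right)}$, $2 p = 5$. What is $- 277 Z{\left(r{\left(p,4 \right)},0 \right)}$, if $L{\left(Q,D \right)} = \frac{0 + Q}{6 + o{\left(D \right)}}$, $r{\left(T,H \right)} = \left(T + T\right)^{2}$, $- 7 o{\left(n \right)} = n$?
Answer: $- \frac{48475}{46} \approx -1053.8$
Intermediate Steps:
$p = \frac{5}{2}$ ($p = \frac{1}{2} \cdot 5 = \frac{5}{2} \approx 2.5$)
$o{\left(n \right)} = - \frac{n}{7}$
$r{\left(T,H \right)} = 4 T^{2}$ ($r{\left(T,H \right)} = \left(2 T\right)^{2} = 4 T^{2}$)
$L{\left(Q,D \right)} = \frac{Q}{6 - \frac{D}{7}}$ ($L{\left(Q,D \right)} = \frac{0 + Q}{6 - \frac{D}{7}} = \frac{Q}{6 - \frac{D}{7}}$)
$Z{\left(M,j \right)} = \frac{7 M}{46}$ ($Z{\left(M,j \right)} = - \frac{7 M}{-42 - 4} = - \frac{7 M}{-46} = \left(-7\right) M \left(- \frac{1}{46}\right) = \frac{7 M}{46}$)
$- 277 Z{\left(r{\left(p,4 \right)},0 \right)} = - 277 \frac{7 \cdot 4 \left(\frac{5}{2}\right)^{2}}{46} = - 277 \frac{7 \cdot 4 \cdot \frac{25}{4}}{46} = - 277 \cdot \frac{7}{46} \cdot 25 = \left(-277\right) \frac{175}{46} = - \frac{48475}{46}$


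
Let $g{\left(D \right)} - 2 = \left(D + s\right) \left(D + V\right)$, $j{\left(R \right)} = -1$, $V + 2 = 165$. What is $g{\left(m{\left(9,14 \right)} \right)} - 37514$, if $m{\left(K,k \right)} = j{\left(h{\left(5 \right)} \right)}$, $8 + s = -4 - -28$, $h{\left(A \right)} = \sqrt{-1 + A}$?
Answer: $-35082$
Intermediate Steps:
$V = 163$ ($V = -2 + 165 = 163$)
$s = 16$ ($s = -8 - -24 = -8 + \left(-4 + 28\right) = -8 + 24 = 16$)
$m{\left(K,k \right)} = -1$
$g{\left(D \right)} = 2 + \left(16 + D\right) \left(163 + D\right)$ ($g{\left(D \right)} = 2 + \left(D + 16\right) \left(D + 163\right) = 2 + \left(16 + D\right) \left(163 + D\right)$)
$g{\left(m{\left(9,14 \right)} \right)} - 37514 = \left(2610 + \left(-1\right)^{2} + 179 \left(-1\right)\right) - 37514 = \left(2610 + 1 - 179\right) - 37514 = 2432 - 37514 = -35082$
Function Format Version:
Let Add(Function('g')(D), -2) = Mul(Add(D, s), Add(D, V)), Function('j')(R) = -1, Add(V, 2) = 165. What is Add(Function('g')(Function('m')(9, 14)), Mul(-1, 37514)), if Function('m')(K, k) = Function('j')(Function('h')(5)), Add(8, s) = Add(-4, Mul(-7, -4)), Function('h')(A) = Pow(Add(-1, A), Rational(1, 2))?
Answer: -35082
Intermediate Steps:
V = 163 (V = Add(-2, 165) = 163)
s = 16 (s = Add(-8, Add(-4, Mul(-7, -4))) = Add(-8, Add(-4, 28)) = Add(-8, 24) = 16)
Function('m')(K, k) = -1
Function('g')(D) = Add(2, Mul(Add(16, D), Add(163, D))) (Function('g')(D) = Add(2, Mul(Add(D, 16), Add(D, 163))) = Add(2, Mul(Add(16, D), Add(163, D))))
Add(Function('g')(Function('m')(9, 14)), Mul(-1, 37514)) = Add(Add(2610, Pow(-1, 2), Mul(179, -1)), Mul(-1, 37514)) = Add(Add(2610, 1, -179), -37514) = Add(2432, -37514) = -35082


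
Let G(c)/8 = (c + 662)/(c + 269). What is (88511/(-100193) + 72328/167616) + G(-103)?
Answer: 4615172076299/174237230088 ≈ 26.488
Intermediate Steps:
G(c) = 8*(662 + c)/(269 + c) (G(c) = 8*((c + 662)/(c + 269)) = 8*((662 + c)/(269 + c)) = 8*(662 + c)/(269 + c))
(88511/(-100193) + 72328/167616) + G(-103) = (88511/(-100193) + 72328/167616) + 8*(662 - 103)/(269 - 103) = (88511*(-1/100193) + 72328*(1/167616)) + 8*559/166 = (-88511/100193 + 9041/20952) + 8*(1/166)*559 = -948637559/2099243736 + 2236/83 = 4615172076299/174237230088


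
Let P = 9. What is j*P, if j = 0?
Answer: 0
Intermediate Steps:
j*P = 0*9 = 0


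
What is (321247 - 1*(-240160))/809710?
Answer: 51037/73610 ≈ 0.69334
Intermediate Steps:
(321247 - 1*(-240160))/809710 = (321247 + 240160)*(1/809710) = 561407*(1/809710) = 51037/73610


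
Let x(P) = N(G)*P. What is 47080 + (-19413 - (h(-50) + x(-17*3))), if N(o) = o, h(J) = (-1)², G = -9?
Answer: 27207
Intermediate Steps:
h(J) = 1
x(P) = -9*P
47080 + (-19413 - (h(-50) + x(-17*3))) = 47080 + (-19413 - (1 - (-153)*3)) = 47080 + (-19413 - (1 - 9*(-51))) = 47080 + (-19413 - (1 + 459)) = 47080 + (-19413 - 1*460) = 47080 + (-19413 - 460) = 47080 - 19873 = 27207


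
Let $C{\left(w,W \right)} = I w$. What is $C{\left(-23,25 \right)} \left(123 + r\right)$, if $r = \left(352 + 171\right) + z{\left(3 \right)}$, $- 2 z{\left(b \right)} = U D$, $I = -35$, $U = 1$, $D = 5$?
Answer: $\frac{1036035}{2} \approx 5.1802 \cdot 10^{5}$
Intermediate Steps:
$C{\left(w,W \right)} = - 35 w$
$z{\left(b \right)} = - \frac{5}{2}$ ($z{\left(b \right)} = - \frac{1 \cdot 5}{2} = \left(- \frac{1}{2}\right) 5 = - \frac{5}{2}$)
$r = \frac{1041}{2}$ ($r = \left(352 + 171\right) - \frac{5}{2} = 523 - \frac{5}{2} = \frac{1041}{2} \approx 520.5$)
$C{\left(-23,25 \right)} \left(123 + r\right) = \left(-35\right) \left(-23\right) \left(123 + \frac{1041}{2}\right) = 805 \cdot \frac{1287}{2} = \frac{1036035}{2}$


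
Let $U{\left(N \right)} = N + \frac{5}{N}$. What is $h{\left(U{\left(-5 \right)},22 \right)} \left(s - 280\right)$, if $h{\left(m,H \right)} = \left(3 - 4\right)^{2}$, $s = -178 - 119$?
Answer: $-577$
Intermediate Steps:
$s = -297$
$h{\left(m,H \right)} = 1$ ($h{\left(m,H \right)} = \left(-1\right)^{2} = 1$)
$h{\left(U{\left(-5 \right)},22 \right)} \left(s - 280\right) = 1 \left(-297 - 280\right) = 1 \left(-577\right) = -577$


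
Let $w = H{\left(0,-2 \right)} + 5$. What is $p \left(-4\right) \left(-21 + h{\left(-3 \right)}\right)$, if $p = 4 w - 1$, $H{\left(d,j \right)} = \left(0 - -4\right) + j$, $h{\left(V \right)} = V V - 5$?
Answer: $1836$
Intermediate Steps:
$h{\left(V \right)} = -5 + V^{2}$ ($h{\left(V \right)} = V^{2} - 5 = -5 + V^{2}$)
$H{\left(d,j \right)} = 4 + j$ ($H{\left(d,j \right)} = \left(0 + 4\right) + j = 4 + j$)
$w = 7$ ($w = \left(4 - 2\right) + 5 = 2 + 5 = 7$)
$p = 27$ ($p = 4 \cdot 7 - 1 = 28 - 1 = 27$)
$p \left(-4\right) \left(-21 + h{\left(-3 \right)}\right) = 27 \left(-4\right) \left(-21 - \left(5 - \left(-3\right)^{2}\right)\right) = - 108 \left(-21 + \left(-5 + 9\right)\right) = - 108 \left(-21 + 4\right) = \left(-108\right) \left(-17\right) = 1836$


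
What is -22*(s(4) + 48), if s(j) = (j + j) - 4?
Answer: -1144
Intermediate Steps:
s(j) = -4 + 2*j (s(j) = 2*j - 4 = -4 + 2*j)
-22*(s(4) + 48) = -22*((-4 + 2*4) + 48) = -22*((-4 + 8) + 48) = -22*(4 + 48) = -22*52 = -1144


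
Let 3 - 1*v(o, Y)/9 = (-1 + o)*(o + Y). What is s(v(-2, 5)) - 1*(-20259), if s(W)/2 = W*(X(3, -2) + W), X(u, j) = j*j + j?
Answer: 44019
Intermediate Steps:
X(u, j) = j + j² (X(u, j) = j² + j = j + j²)
v(o, Y) = 27 - 9*(-1 + o)*(Y + o) (v(o, Y) = 27 - 9*(-1 + o)*(o + Y) = 27 - 9*(-1 + o)*(Y + o))
s(W) = 2*W*(2 + W) (s(W) = 2*(W*(-2*(1 - 2) + W)) = 2*(W*(-2*(-1) + W)) = 2*(W*(2 + W)) = 2*W*(2 + W))
s(v(-2, 5)) - 1*(-20259) = 2*(27 - 9*(-2)² + 9*5 + 9*(-2) - 9*5*(-2))*(2 + (27 - 9*(-2)² + 9*5 + 9*(-2) - 9*5*(-2))) - 1*(-20259) = 2*(27 - 9*4 + 45 - 18 + 90)*(2 + (27 - 9*4 + 45 - 18 + 90)) + 20259 = 2*(27 - 36 + 45 - 18 + 90)*(2 + (27 - 36 + 45 - 18 + 90)) + 20259 = 2*108*(2 + 108) + 20259 = 2*108*110 + 20259 = 23760 + 20259 = 44019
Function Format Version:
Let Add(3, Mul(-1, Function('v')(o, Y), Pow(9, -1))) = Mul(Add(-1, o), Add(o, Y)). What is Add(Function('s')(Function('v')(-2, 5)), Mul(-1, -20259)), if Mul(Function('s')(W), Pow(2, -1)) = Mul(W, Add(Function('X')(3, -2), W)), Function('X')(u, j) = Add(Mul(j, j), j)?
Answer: 44019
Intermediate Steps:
Function('X')(u, j) = Add(j, Pow(j, 2)) (Function('X')(u, j) = Add(Pow(j, 2), j) = Add(j, Pow(j, 2)))
Function('v')(o, Y) = Add(27, Mul(-9, Add(-1, o), Add(Y, o))) (Function('v')(o, Y) = Add(27, Mul(-9, Mul(Add(-1, o), Add(o, Y)))) = Add(27, Mul(-9, Mul(Add(-1, o), Add(Y, o)))) = Add(27, Mul(-9, Add(-1, o), Add(Y, o))))
Function('s')(W) = Mul(2, W, Add(2, W)) (Function('s')(W) = Mul(2, Mul(W, Add(Mul(-2, Add(1, -2)), W))) = Mul(2, Mul(W, Add(Mul(-2, -1), W))) = Mul(2, Mul(W, Add(2, W))) = Mul(2, W, Add(2, W)))
Add(Function('s')(Function('v')(-2, 5)), Mul(-1, -20259)) = Add(Mul(2, Add(27, Mul(-9, Pow(-2, 2)), Mul(9, 5), Mul(9, -2), Mul(-9, 5, -2)), Add(2, Add(27, Mul(-9, Pow(-2, 2)), Mul(9, 5), Mul(9, -2), Mul(-9, 5, -2)))), Mul(-1, -20259)) = Add(Mul(2, Add(27, Mul(-9, 4), 45, -18, 90), Add(2, Add(27, Mul(-9, 4), 45, -18, 90))), 20259) = Add(Mul(2, Add(27, -36, 45, -18, 90), Add(2, Add(27, -36, 45, -18, 90))), 20259) = Add(Mul(2, 108, Add(2, 108)), 20259) = Add(Mul(2, 108, 110), 20259) = Add(23760, 20259) = 44019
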